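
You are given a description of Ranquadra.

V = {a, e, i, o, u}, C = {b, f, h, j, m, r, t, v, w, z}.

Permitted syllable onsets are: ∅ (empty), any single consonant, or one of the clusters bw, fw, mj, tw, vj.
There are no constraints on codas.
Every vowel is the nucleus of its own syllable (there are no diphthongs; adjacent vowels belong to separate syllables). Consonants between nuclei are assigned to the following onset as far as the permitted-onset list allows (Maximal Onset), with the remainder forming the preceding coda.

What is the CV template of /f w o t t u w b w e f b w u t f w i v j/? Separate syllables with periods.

CCVC.CVC.CCVC.CCVC.CCVCC

The vowels are o, u, e, u, i — 5 nuclei, so 5 syllables.
Between /o/ (V1) and /u/ (V2): /tt/ splits as /t/ + /t/ (/t/ is the longest suffix that is a licit onset).
Between /u/ (V2) and /e/ (V3): /wbw/; trying suffixes from longest down, /bw/ is the first permitted one, so coda /w/ | onset /bw/.
Between /e/ (V3) and /u/ (V4): cluster /fbw/ — the longest permitted-onset suffix is /bw/; onset = /bw/, preceding coda = /f/.
Between /u/ (V4) and /i/ (V5): cluster /tfw/ — the longest permitted-onset suffix is /fw/; onset = /fw/, preceding coda = /t/.
Syllabification: fwot.tuw.bwef.bwut.fwivj.
Mapping each syllable to C/V: /fwot/ → CCVC, /tuw/ → CVC, /bwef/ → CCVC, /bwut/ → CCVC, /fwivj/ → CCVCC.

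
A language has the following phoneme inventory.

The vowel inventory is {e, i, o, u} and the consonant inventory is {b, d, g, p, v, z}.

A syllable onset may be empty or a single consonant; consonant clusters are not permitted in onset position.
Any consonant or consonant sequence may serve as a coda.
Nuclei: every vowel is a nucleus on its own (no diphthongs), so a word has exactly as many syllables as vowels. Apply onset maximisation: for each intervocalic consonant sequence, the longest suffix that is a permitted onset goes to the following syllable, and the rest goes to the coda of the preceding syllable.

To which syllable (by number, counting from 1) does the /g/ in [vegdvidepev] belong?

Vowels present: e, i, e, e; each is a nucleus, giving 4 syllables.
Between /e/ (V1) and /i/ (V2): /gdv/; trying suffixes from longest down, /v/ is the first permitted one, so coda /gd/ | onset /v/.
Between /i/ (V2) and /e/ (V3): /d/ → onset of the next syllable (single consonants are always licit onsets).
Between /e/ (V3) and /e/ (V4): /p/ → onset of the next syllable (single consonants are always licit onsets).
So the parse is vegd.vi.de.pev.
The /g/ is in the coda of syllable 1 (/vegd/).

1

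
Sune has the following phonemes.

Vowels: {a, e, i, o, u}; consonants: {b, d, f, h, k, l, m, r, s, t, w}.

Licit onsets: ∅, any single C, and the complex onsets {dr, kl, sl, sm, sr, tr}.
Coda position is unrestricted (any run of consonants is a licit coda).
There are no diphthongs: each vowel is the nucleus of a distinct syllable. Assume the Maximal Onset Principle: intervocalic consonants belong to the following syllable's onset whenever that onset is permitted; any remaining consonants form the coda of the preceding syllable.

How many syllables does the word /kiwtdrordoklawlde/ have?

The vowels are i, o, o, a, e — 5 nuclei, so 5 syllables.

5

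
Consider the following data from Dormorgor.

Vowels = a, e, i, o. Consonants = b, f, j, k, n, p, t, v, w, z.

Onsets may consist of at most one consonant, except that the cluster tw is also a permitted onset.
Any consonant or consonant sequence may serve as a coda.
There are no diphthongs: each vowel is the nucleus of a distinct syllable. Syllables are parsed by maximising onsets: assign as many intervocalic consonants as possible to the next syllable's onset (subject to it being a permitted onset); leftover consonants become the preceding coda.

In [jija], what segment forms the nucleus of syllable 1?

i

Nuclei (vowels): i, a → 2 syllables.
The first nucleus (vowel 1 from the left) is /i/.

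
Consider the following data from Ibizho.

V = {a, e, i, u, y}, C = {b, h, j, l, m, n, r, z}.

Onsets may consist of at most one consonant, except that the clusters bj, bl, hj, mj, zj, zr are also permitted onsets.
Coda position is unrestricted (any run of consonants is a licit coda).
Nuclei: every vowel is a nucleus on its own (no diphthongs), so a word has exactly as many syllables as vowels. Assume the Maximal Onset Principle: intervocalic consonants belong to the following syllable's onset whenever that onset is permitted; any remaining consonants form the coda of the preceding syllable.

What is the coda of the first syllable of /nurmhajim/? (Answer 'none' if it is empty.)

Vowels present: u, a, i; each is a nucleus, giving 3 syllables.
Between /u/ (V1) and /a/ (V2): /rmh/; trying suffixes from longest down, /h/ is the first permitted one, so coda /rm/ | onset /h/.
Between /a/ (V2) and /i/ (V3): just /j/ — single C goes to the following onset.
Putting it together: nurm.ha.jim.
Syllable 1 is /nurm/: onset /n/, nucleus /u/, coda /rm/.

rm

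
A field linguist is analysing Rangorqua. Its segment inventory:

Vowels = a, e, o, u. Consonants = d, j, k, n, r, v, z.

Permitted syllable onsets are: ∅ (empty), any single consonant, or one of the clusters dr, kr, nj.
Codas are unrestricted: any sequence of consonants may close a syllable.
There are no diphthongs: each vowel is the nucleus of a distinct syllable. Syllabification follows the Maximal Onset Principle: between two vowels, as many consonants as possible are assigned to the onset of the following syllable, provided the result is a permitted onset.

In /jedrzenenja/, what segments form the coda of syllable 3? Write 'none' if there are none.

none

The vowels are e, e, e, a — 4 nuclei, so 4 syllables.
Between /e/ (V1) and /e/ (V2): cluster /drz/ — the longest permitted-onset suffix is /z/; onset = /z/, preceding coda = /dr/.
Between /e/ (V2) and /e/ (V3): /n/ is a single consonant, so it becomes the next onset.
Between /e/ (V3) and /a/ (V4): /nj/ is a licit onset in full, so it all attaches to the next syllable.
Result: jedr.ze.ne.nja.
Syllable 3 is /ne/: onset /n/, nucleus /e/, coda ∅.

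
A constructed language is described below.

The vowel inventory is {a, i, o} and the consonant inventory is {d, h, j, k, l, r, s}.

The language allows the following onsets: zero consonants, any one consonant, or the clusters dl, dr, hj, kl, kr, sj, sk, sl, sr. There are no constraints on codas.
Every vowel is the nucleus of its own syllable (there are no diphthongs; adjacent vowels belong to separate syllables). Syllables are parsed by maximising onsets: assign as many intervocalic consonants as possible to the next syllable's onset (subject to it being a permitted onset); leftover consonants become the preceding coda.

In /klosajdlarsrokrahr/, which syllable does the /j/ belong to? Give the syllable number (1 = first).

2

The vowels are o, a, a, o, a — 5 nuclei, so 5 syllables.
/o…a/ gap (V1→V2): /s/ is a single consonant, so it becomes the next onset.
/a…a/ gap (V2→V3): /jdl/; trying suffixes from longest down, /dl/ is the first permitted one, so coda /j/ | onset /dl/.
/a…o/ gap (V3→V4): /rsr/; trying suffixes from longest down, /sr/ is the first permitted one, so coda /r/ | onset /sr/.
/o…a/ gap (V4→V5): /kr/ — entire cluster is a permitted onset → onset /kr/, coda ∅.
Result: klo.saj.dlar.sro.krahr.
The /j/ is in the coda of syllable 2 (/saj/).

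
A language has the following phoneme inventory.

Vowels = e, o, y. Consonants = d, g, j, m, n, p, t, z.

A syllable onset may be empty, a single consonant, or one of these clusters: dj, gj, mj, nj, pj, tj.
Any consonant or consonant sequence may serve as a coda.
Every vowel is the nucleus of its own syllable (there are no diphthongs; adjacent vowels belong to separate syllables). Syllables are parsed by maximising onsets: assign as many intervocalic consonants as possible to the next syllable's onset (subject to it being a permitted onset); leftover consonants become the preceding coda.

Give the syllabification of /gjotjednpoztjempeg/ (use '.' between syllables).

gjo.tjedn.poz.tjem.peg

Nuclei (vowels): o, e, o, e, e → 5 syllables.
Between /o/ (V1) and /e/ (V2): /tj/ — entire cluster is a permitted onset → onset /tj/, coda ∅.
Between /e/ (V2) and /o/ (V3): /dnp/; trying suffixes from longest down, /p/ is the first permitted one, so coda /dn/ | onset /p/.
Between /o/ (V3) and /e/ (V4): /ztj/ splits as /z/ + /tj/ (/tj/ is the longest suffix that is a licit onset).
Between /e/ (V4) and /e/ (V5): /mp/ — longest licit onset from the right is /p/, leaving /m/ as coda.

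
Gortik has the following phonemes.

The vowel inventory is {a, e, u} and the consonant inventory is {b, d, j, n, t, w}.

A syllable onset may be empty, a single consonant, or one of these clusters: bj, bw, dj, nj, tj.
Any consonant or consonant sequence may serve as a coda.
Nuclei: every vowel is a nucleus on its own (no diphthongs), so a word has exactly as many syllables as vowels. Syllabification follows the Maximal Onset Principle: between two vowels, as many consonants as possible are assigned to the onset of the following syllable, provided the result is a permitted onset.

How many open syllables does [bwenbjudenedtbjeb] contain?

2

The vowels are e, u, e, e, e — 5 nuclei, so 5 syllables.
Between /e/ (V1) and /u/ (V2): /nbj/ splits as /n/ + /bj/ (/bj/ is the longest suffix that is a licit onset).
Between /u/ (V2) and /e/ (V3): /d/ → onset of the next syllable (single consonants are always licit onsets).
Between /e/ (V3) and /e/ (V4): /n/ is a single consonant, so it becomes the next onset.
Between /e/ (V4) and /e/ (V5): cluster /dtbj/ — the longest permitted-onset suffix is /bj/; onset = /bj/, preceding coda = /dt/.
Syllabification: bwen.bju.de.nedt.bjeb.
Classifying each syllable: /bwen/ (closed), /bju/ (open), /de/ (open), /nedt/ (closed), /bjeb/ (closed).
Open syllables: 2.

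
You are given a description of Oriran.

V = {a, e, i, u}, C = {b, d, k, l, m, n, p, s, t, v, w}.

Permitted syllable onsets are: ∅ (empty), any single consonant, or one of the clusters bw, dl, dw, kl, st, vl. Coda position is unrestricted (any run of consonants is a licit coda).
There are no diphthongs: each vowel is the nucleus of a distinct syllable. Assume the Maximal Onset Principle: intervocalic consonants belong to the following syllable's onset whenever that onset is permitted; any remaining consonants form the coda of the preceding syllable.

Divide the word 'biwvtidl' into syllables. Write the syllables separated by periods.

biwv.tidl

Nuclei (vowels): i, i → 2 syllables.
V1 /i/ – V2 /i/: /wvt/ splits as /wv/ + /t/ (/t/ is the longest suffix that is a licit onset).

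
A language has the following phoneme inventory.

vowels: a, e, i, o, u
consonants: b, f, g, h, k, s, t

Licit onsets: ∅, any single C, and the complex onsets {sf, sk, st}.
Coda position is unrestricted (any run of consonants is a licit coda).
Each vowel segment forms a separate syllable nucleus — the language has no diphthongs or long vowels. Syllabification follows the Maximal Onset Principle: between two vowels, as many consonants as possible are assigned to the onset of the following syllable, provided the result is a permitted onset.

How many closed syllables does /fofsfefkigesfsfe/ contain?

3

The vowels are o, e, i, e, e — 5 nuclei, so 5 syllables.
/o…e/ gap (V1→V2): /fsf/ — longest licit onset from the right is /sf/, leaving /f/ as coda.
/e…i/ gap (V2→V3): /fk/ splits as /f/ + /k/ (/k/ is the longest suffix that is a licit onset).
/i…e/ gap (V3→V4): just /g/ — single C goes to the following onset.
/e…e/ gap (V4→V5): /sfsf/ — longest licit onset from the right is /sf/, leaving /sf/ as coda.
Result: fof.sfef.ki.gesf.sfe.
Classifying each syllable: /fof/ (closed), /sfef/ (closed), /ki/ (open), /gesf/ (closed), /sfe/ (open).
Closed syllables: 3.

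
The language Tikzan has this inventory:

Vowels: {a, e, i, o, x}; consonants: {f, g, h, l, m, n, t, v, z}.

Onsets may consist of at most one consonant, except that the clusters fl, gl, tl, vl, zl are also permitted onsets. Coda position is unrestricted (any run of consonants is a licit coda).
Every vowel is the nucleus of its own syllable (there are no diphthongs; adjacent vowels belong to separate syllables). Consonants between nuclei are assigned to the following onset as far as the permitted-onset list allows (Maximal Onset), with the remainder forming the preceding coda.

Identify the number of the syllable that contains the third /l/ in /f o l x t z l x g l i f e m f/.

4

The vowels are o, x, x, i, e — 5 nuclei, so 5 syllables.
σ1/σ2 boundary: /l/ → onset of the next syllable (single consonants are always licit onsets).
σ2/σ3 boundary: cluster /tzl/ — the longest permitted-onset suffix is /zl/; onset = /zl/, preceding coda = /t/.
σ3/σ4 boundary: /gl/ is a licit onset in full, so it all attaches to the next syllable.
σ4/σ5 boundary: /f/ is a single consonant, so it becomes the next onset.
So the parse is fo.lxt.zlx.gli.femf.
The third /l/ is in the onset of syllable 4 (/gli/).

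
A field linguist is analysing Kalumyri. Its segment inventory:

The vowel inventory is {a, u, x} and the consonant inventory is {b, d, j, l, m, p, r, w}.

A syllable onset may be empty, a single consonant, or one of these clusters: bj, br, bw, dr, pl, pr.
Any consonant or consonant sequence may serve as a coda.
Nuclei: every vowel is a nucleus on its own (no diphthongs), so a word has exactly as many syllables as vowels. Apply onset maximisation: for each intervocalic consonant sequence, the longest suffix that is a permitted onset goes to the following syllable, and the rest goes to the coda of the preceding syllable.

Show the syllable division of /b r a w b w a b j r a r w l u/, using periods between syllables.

Nuclei (vowels): a, a, a, u → 4 syllables.
Between /a/ (V1) and /a/ (V2): /wbw/; trying suffixes from longest down, /bw/ is the first permitted one, so coda /w/ | onset /bw/.
Between /a/ (V2) and /a/ (V3): /bjr/; trying suffixes from longest down, /r/ is the first permitted one, so coda /bj/ | onset /r/.
Between /a/ (V3) and /u/ (V4): /rwl/ — longest licit onset from the right is /l/, leaving /rw/ as coda.

braw.bwabj.rarw.lu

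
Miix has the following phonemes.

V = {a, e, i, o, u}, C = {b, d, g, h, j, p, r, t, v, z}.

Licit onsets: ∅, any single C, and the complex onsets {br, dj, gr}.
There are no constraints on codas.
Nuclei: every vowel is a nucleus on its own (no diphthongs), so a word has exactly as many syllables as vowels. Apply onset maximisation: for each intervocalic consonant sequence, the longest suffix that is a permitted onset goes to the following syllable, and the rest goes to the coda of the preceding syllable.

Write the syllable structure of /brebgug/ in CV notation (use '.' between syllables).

CCVC.CVC

The vowels are e, u — 2 nuclei, so 2 syllables.
V1 /e/ – V2 /u/: /bg/ — longest licit onset from the right is /g/, leaving /b/ as coda.
So the parse is breb.gug.
Mapping each syllable to C/V: /breb/ → CCVC, /gug/ → CVC.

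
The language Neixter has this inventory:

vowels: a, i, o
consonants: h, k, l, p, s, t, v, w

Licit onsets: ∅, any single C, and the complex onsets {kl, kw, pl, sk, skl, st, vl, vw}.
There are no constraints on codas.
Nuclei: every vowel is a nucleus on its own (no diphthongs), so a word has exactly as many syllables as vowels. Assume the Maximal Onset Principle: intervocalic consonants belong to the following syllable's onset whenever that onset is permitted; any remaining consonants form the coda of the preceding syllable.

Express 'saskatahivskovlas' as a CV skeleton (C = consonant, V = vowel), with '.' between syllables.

CV.CCV.CV.CVC.CCV.CCVC

The vowels are a, a, a, i, o, a — 6 nuclei, so 6 syllables.
/a…a/ gap (V1→V2): /sk/ is a licit onset in full, so it all attaches to the next syllable.
/a…a/ gap (V2→V3): /t/ → onset of the next syllable (single consonants are always licit onsets).
/a…i/ gap (V3→V4): /h/ is a single consonant, so it becomes the next onset.
/i…o/ gap (V4→V5): /vsk/ splits as /v/ + /sk/ (/sk/ is the longest suffix that is a licit onset).
/o…a/ gap (V5→V6): /vl/ is a licit onset in full, so it all attaches to the next syllable.
Putting it together: sa.ska.ta.hiv.sko.vlas.
Mapping each syllable to C/V: /sa/ → CV, /ska/ → CCV, /ta/ → CV, /hiv/ → CVC, /sko/ → CCV, /vlas/ → CCVC.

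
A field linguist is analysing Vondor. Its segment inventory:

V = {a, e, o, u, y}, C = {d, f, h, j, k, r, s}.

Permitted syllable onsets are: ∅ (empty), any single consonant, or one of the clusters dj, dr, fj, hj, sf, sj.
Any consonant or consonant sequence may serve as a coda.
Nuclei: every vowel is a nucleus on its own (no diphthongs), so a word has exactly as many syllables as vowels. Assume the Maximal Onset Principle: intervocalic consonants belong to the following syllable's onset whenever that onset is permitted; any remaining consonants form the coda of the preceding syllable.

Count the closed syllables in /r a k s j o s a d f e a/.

Vowels present: a, o, a, e, a; each is a nucleus, giving 5 syllables.
V1 /a/ – V2 /o/: cluster /ksj/ — the longest permitted-onset suffix is /sj/; onset = /sj/, preceding coda = /k/.
V2 /o/ – V3 /a/: just /s/ — single C goes to the following onset.
V3 /a/ – V4 /e/: /df/ — longest licit onset from the right is /f/, leaving /d/ as coda.
V4 /e/ – V5 /a/: nothing intervenes; syllable break is V.V.
Syllabification: rak.sjo.sad.fe.a.
Classifying each syllable: /rak/ (closed), /sjo/ (open), /sad/ (closed), /fe/ (open), /a/ (open).
Closed syllables: 2.

2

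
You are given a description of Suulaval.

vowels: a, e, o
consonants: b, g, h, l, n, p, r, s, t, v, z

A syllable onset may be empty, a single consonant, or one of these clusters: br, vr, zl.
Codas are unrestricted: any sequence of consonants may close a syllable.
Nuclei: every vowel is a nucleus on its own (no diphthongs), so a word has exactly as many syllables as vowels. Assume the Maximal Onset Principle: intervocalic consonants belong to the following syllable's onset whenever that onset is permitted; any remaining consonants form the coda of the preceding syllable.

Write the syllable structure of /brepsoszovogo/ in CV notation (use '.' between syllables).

CCVC.CVC.CV.CV.CV

The vowels are e, o, o, o, o — 5 nuclei, so 5 syllables.
σ1/σ2 boundary: /ps/ — longest licit onset from the right is /s/, leaving /p/ as coda.
σ2/σ3 boundary: /sz/ — longest licit onset from the right is /z/, leaving /s/ as coda.
σ3/σ4 boundary: just /v/ — single C goes to the following onset.
σ4/σ5 boundary: just /g/ — single C goes to the following onset.
So the parse is brep.sos.zo.vo.go.
Mapping each syllable to C/V: /brep/ → CCVC, /sos/ → CVC, /zo/ → CV, /vo/ → CV, /go/ → CV.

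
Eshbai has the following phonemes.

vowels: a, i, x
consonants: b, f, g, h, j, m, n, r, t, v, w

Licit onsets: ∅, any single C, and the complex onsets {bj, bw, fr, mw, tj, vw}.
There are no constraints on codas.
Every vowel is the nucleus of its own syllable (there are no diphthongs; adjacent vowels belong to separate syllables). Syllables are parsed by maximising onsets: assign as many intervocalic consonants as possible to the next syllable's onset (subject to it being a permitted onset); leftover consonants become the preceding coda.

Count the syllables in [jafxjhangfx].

Nuclei (vowels): a, x, a, x → 4 syllables.

4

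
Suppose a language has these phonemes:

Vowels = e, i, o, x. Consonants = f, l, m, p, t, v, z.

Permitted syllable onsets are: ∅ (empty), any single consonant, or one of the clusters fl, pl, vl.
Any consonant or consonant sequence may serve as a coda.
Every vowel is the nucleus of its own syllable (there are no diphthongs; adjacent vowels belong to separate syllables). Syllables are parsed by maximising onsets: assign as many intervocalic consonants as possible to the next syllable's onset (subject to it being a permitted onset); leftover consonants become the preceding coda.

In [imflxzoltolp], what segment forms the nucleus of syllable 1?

i

Vowels present: i, x, o, o; each is a nucleus, giving 4 syllables.
The first nucleus (vowel 1 from the left) is /i/.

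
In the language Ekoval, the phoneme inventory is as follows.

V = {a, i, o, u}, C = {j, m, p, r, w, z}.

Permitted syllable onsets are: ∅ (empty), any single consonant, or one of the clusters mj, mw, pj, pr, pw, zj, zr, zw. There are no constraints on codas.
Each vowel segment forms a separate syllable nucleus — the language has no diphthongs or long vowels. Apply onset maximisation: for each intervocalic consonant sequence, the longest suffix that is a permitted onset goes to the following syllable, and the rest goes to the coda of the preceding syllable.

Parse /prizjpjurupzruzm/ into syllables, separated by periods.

The vowels are i, u, u, u — 4 nuclei, so 4 syllables.
Between /i/ (V1) and /u/ (V2): cluster /zjpj/ — the longest permitted-onset suffix is /pj/; onset = /pj/, preceding coda = /zj/.
Between /u/ (V2) and /u/ (V3): /r/ → onset of the next syllable (single consonants are always licit onsets).
Between /u/ (V3) and /u/ (V4): /pzr/ — longest licit onset from the right is /zr/, leaving /p/ as coda.

prizj.pju.rup.zruzm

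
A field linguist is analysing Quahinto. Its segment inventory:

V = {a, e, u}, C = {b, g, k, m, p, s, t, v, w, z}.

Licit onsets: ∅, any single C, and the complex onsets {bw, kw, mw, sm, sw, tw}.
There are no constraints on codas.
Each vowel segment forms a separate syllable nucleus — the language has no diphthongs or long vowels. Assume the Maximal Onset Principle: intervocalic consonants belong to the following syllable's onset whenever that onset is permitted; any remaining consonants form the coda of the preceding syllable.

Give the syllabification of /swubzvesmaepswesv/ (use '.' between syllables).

swubz.ve.sma.ep.swesv

The vowels are u, e, a, e, e — 5 nuclei, so 5 syllables.
V1 /u/ – V2 /e/: /bzv/ — longest licit onset from the right is /v/, leaving /bz/ as coda.
V2 /e/ – V3 /a/: /sm/ — entire cluster is a permitted onset → onset /sm/, coda ∅.
V3 /a/ – V4 /e/: hiatus — the boundary sits between the two vowels.
V4 /e/ – V5 /e/: /psw/ — longest licit onset from the right is /sw/, leaving /p/ as coda.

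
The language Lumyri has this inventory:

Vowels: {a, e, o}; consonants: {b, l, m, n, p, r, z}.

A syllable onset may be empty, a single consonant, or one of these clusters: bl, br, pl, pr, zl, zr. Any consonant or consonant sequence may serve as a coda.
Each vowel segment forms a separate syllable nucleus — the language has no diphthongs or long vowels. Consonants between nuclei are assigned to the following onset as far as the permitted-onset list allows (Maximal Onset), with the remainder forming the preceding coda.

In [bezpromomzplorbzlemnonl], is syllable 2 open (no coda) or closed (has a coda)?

Vowels present: e, o, o, o, e, o; each is a nucleus, giving 6 syllables.
Between /e/ (V1) and /o/ (V2): /zpr/ splits as /z/ + /pr/ (/pr/ is the longest suffix that is a licit onset).
Between /o/ (V2) and /o/ (V3): just /m/ — single C goes to the following onset.
Between /o/ (V3) and /o/ (V4): /mzpl/ splits as /mz/ + /pl/ (/pl/ is the longest suffix that is a licit onset).
Between /o/ (V4) and /e/ (V5): /rbzl/ — longest licit onset from the right is /zl/, leaving /rb/ as coda.
Between /e/ (V5) and /o/ (V6): /mn/ — longest licit onset from the right is /n/, leaving /m/ as coda.
Putting it together: bez.pro.momz.plorb.zlem.nonl.
Syllable 2 is /pro/; it ends in its nucleus with no coda, so it is open.

open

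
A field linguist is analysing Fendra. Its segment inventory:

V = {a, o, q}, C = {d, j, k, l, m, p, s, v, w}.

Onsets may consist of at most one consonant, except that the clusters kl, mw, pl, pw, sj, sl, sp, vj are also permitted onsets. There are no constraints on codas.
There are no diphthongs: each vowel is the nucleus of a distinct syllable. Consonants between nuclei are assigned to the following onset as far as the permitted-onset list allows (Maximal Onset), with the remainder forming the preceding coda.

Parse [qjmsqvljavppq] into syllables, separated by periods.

qjm.sqvl.javp.pq

Nuclei (vowels): q, q, a, q → 4 syllables.
Between /q/ (V1) and /q/ (V2): /jms/ — longest licit onset from the right is /s/, leaving /jm/ as coda.
Between /q/ (V2) and /a/ (V3): cluster /vlj/ — the longest permitted-onset suffix is /j/; onset = /j/, preceding coda = /vl/.
Between /a/ (V3) and /q/ (V4): cluster /vpp/ — the longest permitted-onset suffix is /p/; onset = /p/, preceding coda = /vp/.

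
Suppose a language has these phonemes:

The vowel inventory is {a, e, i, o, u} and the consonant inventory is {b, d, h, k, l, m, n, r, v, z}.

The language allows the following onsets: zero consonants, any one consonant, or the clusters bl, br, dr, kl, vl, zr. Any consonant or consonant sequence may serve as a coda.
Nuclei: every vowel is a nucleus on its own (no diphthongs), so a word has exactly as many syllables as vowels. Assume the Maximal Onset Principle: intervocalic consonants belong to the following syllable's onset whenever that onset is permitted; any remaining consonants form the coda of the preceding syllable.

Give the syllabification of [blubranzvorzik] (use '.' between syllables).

The vowels are u, a, o, i — 4 nuclei, so 4 syllables.
Between /u/ (V1) and /a/ (V2): /br/ — entire cluster is a permitted onset → onset /br/, coda ∅.
Between /a/ (V2) and /o/ (V3): /nzv/ splits as /nz/ + /v/ (/v/ is the longest suffix that is a licit onset).
Between /o/ (V3) and /i/ (V4): /rz/; trying suffixes from longest down, /z/ is the first permitted one, so coda /r/ | onset /z/.

blu.branz.vor.zik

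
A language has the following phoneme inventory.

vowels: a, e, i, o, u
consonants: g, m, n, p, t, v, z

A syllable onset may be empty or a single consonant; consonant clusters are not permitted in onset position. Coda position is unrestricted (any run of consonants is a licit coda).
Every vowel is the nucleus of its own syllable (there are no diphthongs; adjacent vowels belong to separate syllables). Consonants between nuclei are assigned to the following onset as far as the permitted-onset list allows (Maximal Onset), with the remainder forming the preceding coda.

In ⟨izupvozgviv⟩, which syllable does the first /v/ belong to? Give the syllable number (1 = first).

The vowels are i, u, o, i — 4 nuclei, so 4 syllables.
/i…u/ gap (V1→V2): /z/ is a single consonant, so it becomes the next onset.
/u…o/ gap (V2→V3): /pv/ — longest licit onset from the right is /v/, leaving /p/ as coda.
/o…i/ gap (V3→V4): cluster /zgv/ — the longest permitted-onset suffix is /v/; onset = /v/, preceding coda = /zg/.
Putting it together: i.zup.vozg.viv.
The first /v/ is in the onset of syllable 3 (/vozg/).

3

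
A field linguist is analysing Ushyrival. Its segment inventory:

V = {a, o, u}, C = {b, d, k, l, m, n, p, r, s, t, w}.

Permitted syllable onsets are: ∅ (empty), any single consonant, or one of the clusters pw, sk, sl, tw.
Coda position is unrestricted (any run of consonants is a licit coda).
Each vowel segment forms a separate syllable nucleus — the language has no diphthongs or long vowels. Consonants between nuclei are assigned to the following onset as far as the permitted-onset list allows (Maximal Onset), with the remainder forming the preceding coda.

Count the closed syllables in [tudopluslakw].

Nuclei (vowels): u, o, u, a → 4 syllables.
Between /u/ (V1) and /o/ (V2): /d/ → onset of the next syllable (single consonants are always licit onsets).
Between /o/ (V2) and /u/ (V3): /pl/ — longest licit onset from the right is /l/, leaving /p/ as coda.
Between /u/ (V3) and /a/ (V4): /sl/ is a licit onset in full, so it all attaches to the next syllable.
So the parse is tu.dop.lu.slakw.
Classifying each syllable: /tu/ (open), /dop/ (closed), /lu/ (open), /slakw/ (closed).
Closed syllables: 2.

2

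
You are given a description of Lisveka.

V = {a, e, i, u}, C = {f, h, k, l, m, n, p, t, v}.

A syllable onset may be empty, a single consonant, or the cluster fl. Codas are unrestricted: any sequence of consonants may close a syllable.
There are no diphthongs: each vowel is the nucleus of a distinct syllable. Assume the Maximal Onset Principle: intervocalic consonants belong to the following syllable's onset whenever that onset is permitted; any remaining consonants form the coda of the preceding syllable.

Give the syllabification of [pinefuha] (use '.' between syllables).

pi.ne.fu.ha

Vowels present: i, e, u, a; each is a nucleus, giving 4 syllables.
/i…e/ gap (V1→V2): /n/ → onset of the next syllable (single consonants are always licit onsets).
/e…u/ gap (V2→V3): /f/ → onset of the next syllable (single consonants are always licit onsets).
/u…a/ gap (V3→V4): /h/ is a single consonant, so it becomes the next onset.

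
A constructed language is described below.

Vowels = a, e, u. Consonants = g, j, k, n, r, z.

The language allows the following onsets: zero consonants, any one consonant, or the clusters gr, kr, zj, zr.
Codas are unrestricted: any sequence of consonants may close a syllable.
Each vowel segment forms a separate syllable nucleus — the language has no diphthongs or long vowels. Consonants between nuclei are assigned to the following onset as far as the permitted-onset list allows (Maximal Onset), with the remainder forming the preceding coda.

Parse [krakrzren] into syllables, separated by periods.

The vowels are a, e — 2 nuclei, so 2 syllables.
σ1/σ2 boundary: /krzr/ splits as /kr/ + /zr/ (/zr/ is the longest suffix that is a licit onset).

krakr.zren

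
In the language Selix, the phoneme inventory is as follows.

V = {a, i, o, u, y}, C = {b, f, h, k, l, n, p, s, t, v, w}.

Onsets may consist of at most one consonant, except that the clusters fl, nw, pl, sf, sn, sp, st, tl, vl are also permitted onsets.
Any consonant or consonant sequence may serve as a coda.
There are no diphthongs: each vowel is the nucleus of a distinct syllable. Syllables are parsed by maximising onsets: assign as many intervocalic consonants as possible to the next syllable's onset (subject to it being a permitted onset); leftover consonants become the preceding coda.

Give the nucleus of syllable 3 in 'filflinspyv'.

y

Vowels present: i, i, y; each is a nucleus, giving 3 syllables.
The third nucleus (vowel 3 from the left) is /y/.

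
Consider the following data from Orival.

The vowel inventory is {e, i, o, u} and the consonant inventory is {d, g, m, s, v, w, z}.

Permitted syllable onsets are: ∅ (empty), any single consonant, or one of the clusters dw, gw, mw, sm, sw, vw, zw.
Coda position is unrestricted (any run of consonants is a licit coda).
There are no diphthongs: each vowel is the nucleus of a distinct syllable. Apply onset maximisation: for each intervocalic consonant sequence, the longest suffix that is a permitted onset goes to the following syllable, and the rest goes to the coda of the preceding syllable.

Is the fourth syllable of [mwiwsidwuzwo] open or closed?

Nuclei (vowels): i, i, u, o → 4 syllables.
/i…i/ gap (V1→V2): /ws/ — longest licit onset from the right is /s/, leaving /w/ as coda.
/i…u/ gap (V2→V3): /dw/ — entire cluster is a permitted onset → onset /dw/, coda ∅.
/u…o/ gap (V3→V4): /zw/ is a licit onset in full, so it all attaches to the next syllable.
Syllabification: mwiw.si.dwu.zwo.
Syllable 4 is /zwo/; it ends in its nucleus with no coda, so it is open.

open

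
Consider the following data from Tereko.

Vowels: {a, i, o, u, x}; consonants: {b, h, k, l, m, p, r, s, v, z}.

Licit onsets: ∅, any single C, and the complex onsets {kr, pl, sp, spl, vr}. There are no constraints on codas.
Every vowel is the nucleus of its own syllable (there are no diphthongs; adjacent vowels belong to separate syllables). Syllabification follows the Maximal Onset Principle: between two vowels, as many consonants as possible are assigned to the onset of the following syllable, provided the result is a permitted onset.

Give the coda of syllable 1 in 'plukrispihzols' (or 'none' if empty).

The vowels are u, i, i, o — 4 nuclei, so 4 syllables.
/u…i/ gap (V1→V2): cluster /kr/ — /kr/ is itself a permitted onset, so the whole cluster goes right; preceding coda = ∅.
/i…i/ gap (V2→V3): /sp/ — entire cluster is a permitted onset → onset /sp/, coda ∅.
/i…o/ gap (V3→V4): /hz/ splits as /h/ + /z/ (/z/ is the longest suffix that is a licit onset).
Syllabification: plu.kri.spih.zols.
Syllable 1 is /plu/: onset /pl/, nucleus /u/, coda ∅.

none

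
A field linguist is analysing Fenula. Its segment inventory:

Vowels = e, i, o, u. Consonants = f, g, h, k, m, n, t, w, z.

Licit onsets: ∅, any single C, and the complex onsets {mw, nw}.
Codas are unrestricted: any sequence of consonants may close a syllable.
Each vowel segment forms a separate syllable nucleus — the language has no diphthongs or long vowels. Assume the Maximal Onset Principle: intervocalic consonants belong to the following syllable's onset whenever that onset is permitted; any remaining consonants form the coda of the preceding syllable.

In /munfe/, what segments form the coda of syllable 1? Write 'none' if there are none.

n

The vowels are u, e — 2 nuclei, so 2 syllables.
Between /u/ (V1) and /e/ (V2): cluster /nf/ — the longest permitted-onset suffix is /f/; onset = /f/, preceding coda = /n/.
Syllabification: mun.fe.
Syllable 1 is /mun/: onset /m/, nucleus /u/, coda /n/.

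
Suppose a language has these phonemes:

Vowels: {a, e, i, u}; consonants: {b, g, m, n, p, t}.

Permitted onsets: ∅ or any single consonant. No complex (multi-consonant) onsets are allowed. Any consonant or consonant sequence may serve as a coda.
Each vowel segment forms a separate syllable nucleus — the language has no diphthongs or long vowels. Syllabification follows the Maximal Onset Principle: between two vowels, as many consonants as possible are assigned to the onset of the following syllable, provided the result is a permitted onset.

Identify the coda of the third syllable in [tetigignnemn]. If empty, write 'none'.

Vowels present: e, i, i, e; each is a nucleus, giving 4 syllables.
/e…i/ gap (V1→V2): /t/ is a single consonant, so it becomes the next onset.
/i…i/ gap (V2→V3): /g/ is a single consonant, so it becomes the next onset.
/i…e/ gap (V3→V4): /gnn/ — longest licit onset from the right is /n/, leaving /gn/ as coda.
Putting it together: te.ti.gign.nemn.
Syllable 3 is /gign/: onset /g/, nucleus /i/, coda /gn/.

gn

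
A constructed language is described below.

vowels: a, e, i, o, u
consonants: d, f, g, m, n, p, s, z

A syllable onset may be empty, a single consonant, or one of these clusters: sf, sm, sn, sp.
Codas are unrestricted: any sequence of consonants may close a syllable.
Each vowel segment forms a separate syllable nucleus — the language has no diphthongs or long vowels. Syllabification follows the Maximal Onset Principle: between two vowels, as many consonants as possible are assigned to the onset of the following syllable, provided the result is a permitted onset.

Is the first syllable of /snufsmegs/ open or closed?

closed

Nuclei (vowels): u, e → 2 syllables.
σ1/σ2 boundary: /fsm/; trying suffixes from longest down, /sm/ is the first permitted one, so coda /f/ | onset /sm/.
So the parse is snuf.smegs.
Syllable 1 is /snuf/ with coda /f/, so it is closed.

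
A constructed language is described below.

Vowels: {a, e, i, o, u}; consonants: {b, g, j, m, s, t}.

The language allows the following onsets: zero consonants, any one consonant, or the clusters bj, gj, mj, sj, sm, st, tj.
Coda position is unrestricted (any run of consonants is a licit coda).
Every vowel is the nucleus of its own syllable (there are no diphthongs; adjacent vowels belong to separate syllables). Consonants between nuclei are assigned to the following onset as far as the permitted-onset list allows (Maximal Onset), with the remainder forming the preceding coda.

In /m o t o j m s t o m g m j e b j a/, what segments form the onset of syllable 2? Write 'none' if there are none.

The vowels are o, o, o, e, a — 5 nuclei, so 5 syllables.
V1 /o/ – V2 /o/: /t/ → onset of the next syllable (single consonants are always licit onsets).
V2 /o/ – V3 /o/: /jmst/ splits as /jm/ + /st/ (/st/ is the longest suffix that is a licit onset).
V3 /o/ – V4 /e/: /mgmj/ splits as /mg/ + /mj/ (/mj/ is the longest suffix that is a licit onset).
V4 /e/ – V5 /a/: /bj/ is a licit onset in full, so it all attaches to the next syllable.
Putting it together: mo.tojm.stomg.mje.bja.
Syllable 2 is /tojm/: onset /t/, nucleus /o/, coda /jm/.

t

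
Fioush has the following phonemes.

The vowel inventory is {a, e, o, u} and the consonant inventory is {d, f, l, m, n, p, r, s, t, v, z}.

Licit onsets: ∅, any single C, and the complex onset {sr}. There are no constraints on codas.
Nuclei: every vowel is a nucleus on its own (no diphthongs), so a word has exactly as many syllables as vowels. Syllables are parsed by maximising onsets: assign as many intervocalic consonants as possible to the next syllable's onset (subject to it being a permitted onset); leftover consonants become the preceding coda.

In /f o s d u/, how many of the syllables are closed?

Nuclei (vowels): o, u → 2 syllables.
Between /o/ (V1) and /u/ (V2): /sd/; trying suffixes from longest down, /d/ is the first permitted one, so coda /s/ | onset /d/.
Result: fos.du.
Classifying each syllable: /fos/ (closed), /du/ (open).
Closed syllables: 1.

1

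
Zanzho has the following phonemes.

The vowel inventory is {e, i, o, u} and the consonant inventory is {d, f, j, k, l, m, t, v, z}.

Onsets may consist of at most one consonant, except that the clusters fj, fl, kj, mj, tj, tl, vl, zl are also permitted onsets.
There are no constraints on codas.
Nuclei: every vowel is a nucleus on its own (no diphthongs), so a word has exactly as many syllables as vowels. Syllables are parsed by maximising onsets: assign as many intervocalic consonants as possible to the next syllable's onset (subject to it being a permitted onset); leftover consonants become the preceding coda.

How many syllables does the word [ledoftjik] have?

The vowels are e, o, i — 3 nuclei, so 3 syllables.

3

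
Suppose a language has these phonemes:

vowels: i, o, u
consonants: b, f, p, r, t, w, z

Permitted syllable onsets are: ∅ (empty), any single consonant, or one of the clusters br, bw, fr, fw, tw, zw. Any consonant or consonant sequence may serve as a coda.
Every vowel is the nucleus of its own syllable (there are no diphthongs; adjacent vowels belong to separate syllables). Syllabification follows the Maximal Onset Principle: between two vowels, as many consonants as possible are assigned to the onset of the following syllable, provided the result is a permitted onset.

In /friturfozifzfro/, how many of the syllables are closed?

2

Nuclei (vowels): i, u, o, i, o → 5 syllables.
σ1/σ2 boundary: just /t/ — single C goes to the following onset.
σ2/σ3 boundary: /rf/ splits as /r/ + /f/ (/f/ is the longest suffix that is a licit onset).
σ3/σ4 boundary: /z/ → onset of the next syllable (single consonants are always licit onsets).
σ4/σ5 boundary: /fzfr/ splits as /fz/ + /fr/ (/fr/ is the longest suffix that is a licit onset).
Putting it together: fri.tur.fo.zifz.fro.
Classifying each syllable: /fri/ (open), /tur/ (closed), /fo/ (open), /zifz/ (closed), /fro/ (open).
Closed syllables: 2.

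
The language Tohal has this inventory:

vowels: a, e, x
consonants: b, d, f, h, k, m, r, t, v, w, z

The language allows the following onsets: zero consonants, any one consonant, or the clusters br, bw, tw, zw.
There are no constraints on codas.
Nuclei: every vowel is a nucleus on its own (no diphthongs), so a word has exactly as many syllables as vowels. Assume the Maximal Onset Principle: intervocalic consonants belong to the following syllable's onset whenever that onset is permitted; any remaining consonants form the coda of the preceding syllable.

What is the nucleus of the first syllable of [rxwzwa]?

x

Nuclei (vowels): x, a → 2 syllables.
The first nucleus (vowel 1 from the left) is /x/.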